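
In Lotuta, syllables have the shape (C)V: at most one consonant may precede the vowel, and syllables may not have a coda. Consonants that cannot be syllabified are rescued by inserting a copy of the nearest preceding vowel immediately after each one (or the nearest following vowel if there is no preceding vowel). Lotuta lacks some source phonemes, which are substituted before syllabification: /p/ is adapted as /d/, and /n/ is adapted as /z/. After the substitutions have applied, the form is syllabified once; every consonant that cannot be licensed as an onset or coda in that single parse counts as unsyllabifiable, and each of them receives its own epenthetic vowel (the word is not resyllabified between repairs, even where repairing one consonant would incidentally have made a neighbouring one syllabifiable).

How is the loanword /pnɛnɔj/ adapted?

dɛzɛzɔjɔ

Substitution: /p/ → /d/, /n/ → /z/, giving /dzɛzɔj/.
Syllabifying with onset maximization leaves /d/, /j/ stranded (no codas are permitted; onsets are limited to one consonant).
Epenthesis after each stranded consonant: /d/ → /dɛ/, /j/ → /jɔ/.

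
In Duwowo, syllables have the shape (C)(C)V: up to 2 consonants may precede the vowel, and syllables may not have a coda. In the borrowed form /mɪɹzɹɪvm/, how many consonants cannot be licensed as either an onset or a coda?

Under (C)(C)V, the unsyllabifiable consonants are /ɹ/, /v/, /m/ (no codas are permitted; onsets may contain at most 2 consonants).

3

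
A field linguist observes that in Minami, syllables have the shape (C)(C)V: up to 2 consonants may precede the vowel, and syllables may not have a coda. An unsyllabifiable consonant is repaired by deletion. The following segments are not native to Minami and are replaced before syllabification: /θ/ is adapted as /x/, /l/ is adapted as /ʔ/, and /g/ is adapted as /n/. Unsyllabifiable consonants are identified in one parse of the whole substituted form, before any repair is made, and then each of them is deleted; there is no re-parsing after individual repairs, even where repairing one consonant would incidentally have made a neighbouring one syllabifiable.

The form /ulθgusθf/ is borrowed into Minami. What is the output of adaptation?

Substitution: /l/ → /ʔ/, /θ/ → /x/, /g/ → /n/, giving /uʔxnusxf/.
Syllabifying with onset maximization leaves /ʔ/, /s/, /x/, /f/ stranded (no codas are permitted; onsets may contain at most 2 consonants).
Each unlicensed consonant is deleted: /ʔ/, /s/, /x/, /f/.

uxnu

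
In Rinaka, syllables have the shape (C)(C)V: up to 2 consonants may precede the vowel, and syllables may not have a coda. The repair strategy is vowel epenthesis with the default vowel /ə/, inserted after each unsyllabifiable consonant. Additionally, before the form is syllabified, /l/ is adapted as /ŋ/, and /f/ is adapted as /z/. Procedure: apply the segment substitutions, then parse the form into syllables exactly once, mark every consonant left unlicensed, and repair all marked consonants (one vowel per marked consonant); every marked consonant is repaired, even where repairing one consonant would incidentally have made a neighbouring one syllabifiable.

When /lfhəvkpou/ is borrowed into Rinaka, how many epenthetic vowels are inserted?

After substitution the input is /ŋzhəvkpou/.
The unsyllabifiable consonants are /ŋ/, /v/; each receives one epenthetic vowel.

2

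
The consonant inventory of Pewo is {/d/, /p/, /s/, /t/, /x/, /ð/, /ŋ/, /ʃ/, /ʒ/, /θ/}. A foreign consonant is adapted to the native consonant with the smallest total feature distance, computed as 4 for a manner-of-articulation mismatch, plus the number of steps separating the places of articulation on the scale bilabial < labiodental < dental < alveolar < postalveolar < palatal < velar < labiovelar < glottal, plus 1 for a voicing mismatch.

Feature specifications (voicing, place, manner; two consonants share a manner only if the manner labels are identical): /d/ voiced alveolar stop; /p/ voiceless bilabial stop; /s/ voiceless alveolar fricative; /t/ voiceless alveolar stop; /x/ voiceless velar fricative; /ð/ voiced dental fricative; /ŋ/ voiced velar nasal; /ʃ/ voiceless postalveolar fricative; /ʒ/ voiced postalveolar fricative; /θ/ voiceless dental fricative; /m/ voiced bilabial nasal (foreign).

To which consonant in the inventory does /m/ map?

p

/p/ is closest: manner differs (nasal→stop, +4), place distance 0 (bilabial→bilabial), voicing differs (+1); total 5. Next closest is /ð/ at distance 6.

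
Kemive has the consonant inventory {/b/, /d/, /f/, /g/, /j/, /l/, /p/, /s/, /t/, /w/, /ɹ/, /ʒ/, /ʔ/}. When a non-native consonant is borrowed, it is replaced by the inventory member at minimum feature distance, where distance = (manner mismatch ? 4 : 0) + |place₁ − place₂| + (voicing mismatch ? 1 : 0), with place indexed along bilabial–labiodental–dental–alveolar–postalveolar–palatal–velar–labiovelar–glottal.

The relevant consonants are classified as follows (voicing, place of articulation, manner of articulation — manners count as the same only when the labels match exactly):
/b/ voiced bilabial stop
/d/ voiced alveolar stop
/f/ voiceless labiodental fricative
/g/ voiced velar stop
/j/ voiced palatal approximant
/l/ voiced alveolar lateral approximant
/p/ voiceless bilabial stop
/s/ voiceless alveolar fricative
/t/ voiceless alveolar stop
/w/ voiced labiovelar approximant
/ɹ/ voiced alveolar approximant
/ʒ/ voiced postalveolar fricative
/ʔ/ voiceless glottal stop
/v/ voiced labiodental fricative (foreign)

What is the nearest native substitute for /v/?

/f/ is closest: same manner (fricative), place distance 0 (labiodental→labiodental), voicing differs (+1); total 1. Next closest is /s/ at distance 3.

f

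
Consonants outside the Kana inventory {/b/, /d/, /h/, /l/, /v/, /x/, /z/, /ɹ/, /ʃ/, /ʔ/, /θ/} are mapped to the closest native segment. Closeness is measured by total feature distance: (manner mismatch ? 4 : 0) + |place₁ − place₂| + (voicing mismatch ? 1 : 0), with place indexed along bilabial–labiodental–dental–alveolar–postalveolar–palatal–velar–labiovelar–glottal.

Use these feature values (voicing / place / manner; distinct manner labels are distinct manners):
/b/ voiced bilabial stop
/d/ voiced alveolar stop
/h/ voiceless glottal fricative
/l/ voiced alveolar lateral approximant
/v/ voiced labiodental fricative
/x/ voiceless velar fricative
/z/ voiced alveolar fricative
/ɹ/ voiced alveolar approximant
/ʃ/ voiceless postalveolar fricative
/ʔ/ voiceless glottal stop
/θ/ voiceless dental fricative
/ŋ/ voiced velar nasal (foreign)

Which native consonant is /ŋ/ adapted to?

x

/x/ is closest: manner differs (nasal→fricative, +4), place distance 0 (velar→velar), voicing differs (+1); total 5. Next closest is /d/ at distance 7.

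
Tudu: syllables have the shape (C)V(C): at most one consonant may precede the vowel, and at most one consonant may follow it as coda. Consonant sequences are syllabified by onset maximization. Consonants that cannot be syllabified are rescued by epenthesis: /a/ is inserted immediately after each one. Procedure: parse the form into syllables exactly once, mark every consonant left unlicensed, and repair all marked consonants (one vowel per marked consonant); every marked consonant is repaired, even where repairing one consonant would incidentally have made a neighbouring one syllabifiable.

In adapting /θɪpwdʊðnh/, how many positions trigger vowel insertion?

The unsyllabifiable consonants are /w/, /n/, /h/; each receives one epenthetic vowel.

3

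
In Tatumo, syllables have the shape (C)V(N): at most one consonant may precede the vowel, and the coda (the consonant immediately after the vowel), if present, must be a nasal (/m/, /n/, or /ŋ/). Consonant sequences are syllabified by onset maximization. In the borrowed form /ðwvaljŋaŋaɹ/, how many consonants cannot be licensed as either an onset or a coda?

5

Under (C)V(N), the unsyllabifiable consonants are /ð/, /w/, /l/, /j/, /ɹ/ (only a nasal (/m/, /n/, or /ŋ/) is licensed in coda position; onsets are limited to one consonant).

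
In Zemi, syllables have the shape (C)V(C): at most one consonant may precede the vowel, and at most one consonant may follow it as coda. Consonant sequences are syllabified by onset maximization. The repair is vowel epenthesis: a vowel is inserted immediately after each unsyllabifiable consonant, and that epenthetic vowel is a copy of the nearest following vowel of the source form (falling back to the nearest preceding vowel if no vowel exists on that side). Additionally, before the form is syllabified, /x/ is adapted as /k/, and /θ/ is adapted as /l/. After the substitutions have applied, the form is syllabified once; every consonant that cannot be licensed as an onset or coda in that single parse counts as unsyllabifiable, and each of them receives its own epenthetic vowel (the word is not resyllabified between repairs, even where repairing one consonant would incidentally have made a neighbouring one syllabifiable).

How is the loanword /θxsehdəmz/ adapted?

lekesehdəmzə

Substitution: /θ/ → /l/, /x/ → /k/, giving /lksehdəmz/.
Under (C)V(C), the unsyllabifiable consonants are /l/, /k/, /z/ (at most one coda consonant is licensed; onsets are limited to one consonant).
Epenthesis after each stranded consonant: /l/ → /le/, /k/ → /ke/, /z/ → /zə/.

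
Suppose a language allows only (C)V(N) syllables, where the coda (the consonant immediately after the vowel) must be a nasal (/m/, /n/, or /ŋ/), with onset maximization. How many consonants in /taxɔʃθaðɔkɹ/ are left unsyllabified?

3

Syllabifying with onset maximization leaves /ʃ/, /k/, /ɹ/ stranded (only a nasal (/m/, /n/, or /ŋ/) is licensed in coda position; onsets are limited to one consonant).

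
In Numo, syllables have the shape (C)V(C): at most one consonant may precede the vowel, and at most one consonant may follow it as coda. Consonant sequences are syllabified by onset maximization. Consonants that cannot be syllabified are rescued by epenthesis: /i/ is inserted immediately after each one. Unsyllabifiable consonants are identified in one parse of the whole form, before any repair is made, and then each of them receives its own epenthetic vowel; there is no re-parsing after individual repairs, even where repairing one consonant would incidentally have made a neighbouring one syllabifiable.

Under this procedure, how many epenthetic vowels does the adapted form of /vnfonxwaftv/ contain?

5

The unsyllabifiable consonants are /v/, /n/, /x/, /t/, /v/; each receives one epenthetic vowel.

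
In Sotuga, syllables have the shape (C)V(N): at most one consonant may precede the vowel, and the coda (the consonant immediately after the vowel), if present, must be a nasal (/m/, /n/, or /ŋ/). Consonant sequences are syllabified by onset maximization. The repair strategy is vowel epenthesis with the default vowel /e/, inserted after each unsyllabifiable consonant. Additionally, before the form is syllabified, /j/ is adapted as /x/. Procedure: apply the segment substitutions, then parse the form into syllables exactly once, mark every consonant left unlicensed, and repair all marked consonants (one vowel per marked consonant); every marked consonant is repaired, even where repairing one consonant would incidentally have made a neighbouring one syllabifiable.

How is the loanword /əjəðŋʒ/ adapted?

əxəðeŋeʒe

Substitution: /j/ → /x/, giving /əxəðŋʒ/.
Syllabifying with onset maximization leaves /ð/, /ŋ/, /ʒ/ stranded (only a nasal (/m/, /n/, or /ŋ/) is licensed in coda position; onsets are limited to one consonant).
Epenthesis after each stranded consonant: /ð/ → /ðe/, /ŋ/ → /ŋe/, /ʒ/ → /ʒe/.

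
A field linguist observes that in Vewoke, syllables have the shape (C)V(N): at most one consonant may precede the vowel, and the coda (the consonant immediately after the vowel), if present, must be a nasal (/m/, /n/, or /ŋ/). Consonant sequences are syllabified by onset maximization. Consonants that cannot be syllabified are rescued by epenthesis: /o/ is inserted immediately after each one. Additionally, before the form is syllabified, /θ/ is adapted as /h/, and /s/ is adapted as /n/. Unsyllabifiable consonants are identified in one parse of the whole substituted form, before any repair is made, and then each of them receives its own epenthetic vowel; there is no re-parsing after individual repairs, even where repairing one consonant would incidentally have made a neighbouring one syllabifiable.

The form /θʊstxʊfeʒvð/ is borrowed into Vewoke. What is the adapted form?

hʊntoxʊfeʒovoðo

Substitution: /θ/ → /h/, /s/ → /n/, giving /hʊntxʊfeʒvð/.
Syllabifying with onset maximization leaves /t/, /ʒ/, /v/, /ð/ stranded (only a nasal (/m/, /n/, or /ŋ/) is licensed in coda position; onsets are limited to one consonant).
Inserting the epenthetic vowel yields /t/ → /to/, /ʒ/ → /ʒo/, /v/ → /vo/, /ð/ → /ðo/.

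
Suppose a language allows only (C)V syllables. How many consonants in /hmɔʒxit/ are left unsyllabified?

3

Under (C)V, the unsyllabifiable consonants are /h/, /ʒ/, /t/ (no codas are permitted; onsets are limited to one consonant).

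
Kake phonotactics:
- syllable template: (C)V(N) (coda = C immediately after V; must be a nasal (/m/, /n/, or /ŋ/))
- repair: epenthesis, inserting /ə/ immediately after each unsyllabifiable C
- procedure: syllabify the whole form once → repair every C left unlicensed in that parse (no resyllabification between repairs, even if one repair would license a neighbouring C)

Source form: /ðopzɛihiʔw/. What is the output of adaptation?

Under (C)V(N), the unsyllabifiable consonants are /p/, /ʔ/, /w/ (only a nasal (/m/, /n/, or /ŋ/) is licensed in coda position; onsets are limited to one consonant).
Each unlicensed consonant becomes the onset of a new syllable: /p/ → /pə/, /ʔ/ → /ʔə/, /w/ → /wə/.

ðopəzɛihiʔəwə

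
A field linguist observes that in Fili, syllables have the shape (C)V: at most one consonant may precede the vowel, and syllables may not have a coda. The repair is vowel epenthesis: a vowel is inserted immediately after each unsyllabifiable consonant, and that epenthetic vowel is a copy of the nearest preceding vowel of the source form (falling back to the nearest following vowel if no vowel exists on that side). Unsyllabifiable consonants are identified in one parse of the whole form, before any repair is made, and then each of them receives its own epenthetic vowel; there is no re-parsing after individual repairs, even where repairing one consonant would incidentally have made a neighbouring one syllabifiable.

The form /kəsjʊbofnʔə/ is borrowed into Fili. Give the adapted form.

The consonants /s/, /f/, /n/ cannot be parsed into a legal (C)V syllable (no codas are permitted; onsets are limited to one consonant).
Each unlicensed consonant becomes the onset of a new syllable: /s/ → /sə/, /f/ → /fo/, /n/ → /no/.

kəsəjʊbofonoʔə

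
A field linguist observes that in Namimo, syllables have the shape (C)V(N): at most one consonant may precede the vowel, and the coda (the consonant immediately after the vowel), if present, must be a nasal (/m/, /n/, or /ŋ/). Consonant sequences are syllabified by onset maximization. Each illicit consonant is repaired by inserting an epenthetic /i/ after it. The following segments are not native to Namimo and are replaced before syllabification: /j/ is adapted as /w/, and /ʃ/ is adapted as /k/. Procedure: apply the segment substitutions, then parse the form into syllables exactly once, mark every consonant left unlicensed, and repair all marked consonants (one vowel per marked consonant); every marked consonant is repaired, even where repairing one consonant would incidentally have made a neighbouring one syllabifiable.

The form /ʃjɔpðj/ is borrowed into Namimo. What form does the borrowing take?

kiwɔpiðiwi

Substitution: /ʃ/ → /k/, /j/ → /w/, giving /kwɔpðw/.
Syllabifying with onset maximization leaves /k/, /p/, /ð/, /w/ stranded (only a nasal (/m/, /n/, or /ŋ/) is licensed in coda position; onsets are limited to one consonant).
Inserting the epenthetic vowel yields /k/ → /ki/, /p/ → /pi/, /ð/ → /ði/, /w/ → /wi/.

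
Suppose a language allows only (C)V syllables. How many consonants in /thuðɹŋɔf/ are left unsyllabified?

The consonants /t/, /ð/, /ɹ/, /f/ cannot be parsed into a legal (C)V syllable (no codas are permitted; onsets are limited to one consonant).

4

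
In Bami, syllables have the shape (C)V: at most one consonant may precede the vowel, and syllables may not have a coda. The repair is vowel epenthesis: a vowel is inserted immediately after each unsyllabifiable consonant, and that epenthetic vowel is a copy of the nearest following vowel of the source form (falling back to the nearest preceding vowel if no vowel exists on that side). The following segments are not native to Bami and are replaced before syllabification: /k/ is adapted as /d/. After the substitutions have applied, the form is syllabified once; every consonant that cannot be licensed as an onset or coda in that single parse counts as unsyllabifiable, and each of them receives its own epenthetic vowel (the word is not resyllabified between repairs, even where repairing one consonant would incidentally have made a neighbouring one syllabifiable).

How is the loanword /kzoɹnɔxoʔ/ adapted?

Substitution: /k/ → /d/, giving /dzoɹnɔxoʔ/.
Under (C)V, the unsyllabifiable consonants are /d/, /ɹ/, /ʔ/ (no codas are permitted; onsets are limited to one consonant).
Epenthesis after each stranded consonant: /d/ → /do/, /ɹ/ → /ɹɔ/, /ʔ/ → /ʔo/.

dozoɹɔnɔxoʔo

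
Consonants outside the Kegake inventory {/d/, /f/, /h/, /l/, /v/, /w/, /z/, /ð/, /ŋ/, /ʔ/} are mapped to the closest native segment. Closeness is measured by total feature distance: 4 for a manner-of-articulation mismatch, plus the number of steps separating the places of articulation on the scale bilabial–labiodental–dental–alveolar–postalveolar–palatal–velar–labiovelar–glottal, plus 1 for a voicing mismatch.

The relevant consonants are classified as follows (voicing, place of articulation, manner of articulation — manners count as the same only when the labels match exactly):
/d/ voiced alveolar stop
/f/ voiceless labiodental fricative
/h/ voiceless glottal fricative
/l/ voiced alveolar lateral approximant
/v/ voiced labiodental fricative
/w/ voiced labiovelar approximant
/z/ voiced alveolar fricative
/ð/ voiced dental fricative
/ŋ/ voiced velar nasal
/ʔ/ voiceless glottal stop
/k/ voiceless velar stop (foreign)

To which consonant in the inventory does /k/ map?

ʔ

/ʔ/ is closest: same manner (stop), place distance 2 (velar→glottal), same voicing; total 2. Next closest is /d/ at distance 4.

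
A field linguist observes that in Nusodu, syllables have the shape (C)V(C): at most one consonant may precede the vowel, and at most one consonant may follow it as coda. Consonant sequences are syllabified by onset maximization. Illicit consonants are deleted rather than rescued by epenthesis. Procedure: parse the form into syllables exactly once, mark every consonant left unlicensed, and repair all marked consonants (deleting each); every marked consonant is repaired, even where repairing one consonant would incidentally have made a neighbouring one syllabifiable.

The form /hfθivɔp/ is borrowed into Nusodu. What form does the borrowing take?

Under (C)V(C), the unsyllabifiable consonants are /h/, /f/ (at most one coda consonant is licensed; onsets are limited to one consonant).
Deleting the stranded consonants removes /h/, /f/.

θivɔp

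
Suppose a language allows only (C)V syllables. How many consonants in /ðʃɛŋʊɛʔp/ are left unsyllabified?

3

Under (C)V, the unsyllabifiable consonants are /ð/, /ʔ/, /p/ (no codas are permitted; onsets are limited to one consonant).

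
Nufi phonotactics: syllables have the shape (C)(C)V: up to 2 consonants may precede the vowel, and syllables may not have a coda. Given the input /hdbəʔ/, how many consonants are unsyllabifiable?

Syllabifying with onset maximization leaves /h/, /ʔ/ stranded (no codas are permitted; onsets may contain at most 2 consonants).

2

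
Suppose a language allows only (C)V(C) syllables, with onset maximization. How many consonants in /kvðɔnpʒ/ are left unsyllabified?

The consonants /k/, /v/, /p/, /ʒ/ cannot be parsed into a legal (C)V(C) syllable (at most one coda consonant is licensed; onsets are limited to one consonant).

4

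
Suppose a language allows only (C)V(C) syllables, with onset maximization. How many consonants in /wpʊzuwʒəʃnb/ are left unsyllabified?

Under (C)V(C), the unsyllabifiable consonants are /w/, /n/, /b/ (at most one coda consonant is licensed; onsets are limited to one consonant).

3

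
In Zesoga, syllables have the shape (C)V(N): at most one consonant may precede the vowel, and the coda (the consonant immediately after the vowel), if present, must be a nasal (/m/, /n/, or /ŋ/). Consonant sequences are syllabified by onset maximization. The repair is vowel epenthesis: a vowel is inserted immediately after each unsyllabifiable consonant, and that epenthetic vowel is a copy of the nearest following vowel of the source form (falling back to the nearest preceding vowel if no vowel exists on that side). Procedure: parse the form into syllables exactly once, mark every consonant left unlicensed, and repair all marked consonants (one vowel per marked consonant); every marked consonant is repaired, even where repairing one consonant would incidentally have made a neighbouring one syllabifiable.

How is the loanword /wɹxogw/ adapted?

woɹoxogowo

The consonants /w/, /ɹ/, /g/, /w/ cannot be parsed into a legal (C)V(N) syllable (only a nasal (/m/, /n/, or /ŋ/) is licensed in coda position; onsets are limited to one consonant).
Each unlicensed consonant becomes the onset of a new syllable: /w/ → /wo/, /ɹ/ → /ɹo/, /g/ → /go/, /w/ → /wo/.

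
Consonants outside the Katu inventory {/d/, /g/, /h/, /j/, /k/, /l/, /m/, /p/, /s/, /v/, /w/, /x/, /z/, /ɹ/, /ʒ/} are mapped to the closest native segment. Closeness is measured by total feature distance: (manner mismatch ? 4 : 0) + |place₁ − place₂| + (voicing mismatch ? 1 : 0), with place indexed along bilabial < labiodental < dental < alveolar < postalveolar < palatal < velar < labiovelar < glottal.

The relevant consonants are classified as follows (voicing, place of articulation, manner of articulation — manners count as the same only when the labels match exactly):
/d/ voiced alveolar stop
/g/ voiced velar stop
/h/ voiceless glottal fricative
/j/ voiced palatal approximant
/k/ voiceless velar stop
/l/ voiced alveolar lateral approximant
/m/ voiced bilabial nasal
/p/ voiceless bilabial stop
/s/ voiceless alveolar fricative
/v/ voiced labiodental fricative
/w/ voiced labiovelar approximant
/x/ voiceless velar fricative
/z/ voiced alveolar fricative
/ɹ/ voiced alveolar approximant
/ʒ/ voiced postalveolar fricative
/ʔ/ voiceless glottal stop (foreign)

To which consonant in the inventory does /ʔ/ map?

k

/k/ is closest: same manner (stop), place distance 2 (glottal→velar), same voicing; total 2. Next closest is /g/ at distance 3.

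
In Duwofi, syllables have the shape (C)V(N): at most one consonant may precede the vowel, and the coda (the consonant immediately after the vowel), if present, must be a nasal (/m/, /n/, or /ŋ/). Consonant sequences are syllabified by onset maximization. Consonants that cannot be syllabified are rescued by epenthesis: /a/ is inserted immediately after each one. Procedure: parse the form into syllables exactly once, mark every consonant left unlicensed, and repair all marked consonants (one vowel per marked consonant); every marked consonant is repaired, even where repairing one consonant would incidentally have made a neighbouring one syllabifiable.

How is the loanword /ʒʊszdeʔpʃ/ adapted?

Syllabifying with onset maximization leaves /s/, /z/, /ʔ/, /p/, /ʃ/ stranded (only a nasal (/m/, /n/, or /ŋ/) is licensed in coda position; onsets are limited to one consonant).
Inserting the epenthetic vowel yields /s/ → /sa/, /z/ → /za/, /ʔ/ → /ʔa/, /p/ → /pa/, /ʃ/ → /ʃa/.

ʒʊsazadeʔapaʃa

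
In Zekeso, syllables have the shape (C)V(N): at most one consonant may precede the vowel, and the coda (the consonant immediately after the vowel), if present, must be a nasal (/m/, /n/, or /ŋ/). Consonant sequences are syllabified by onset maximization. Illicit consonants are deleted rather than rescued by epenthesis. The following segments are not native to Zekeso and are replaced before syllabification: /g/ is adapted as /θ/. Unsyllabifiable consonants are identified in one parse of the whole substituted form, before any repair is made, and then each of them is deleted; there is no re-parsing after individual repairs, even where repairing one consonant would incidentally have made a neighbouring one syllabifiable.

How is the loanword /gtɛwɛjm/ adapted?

tɛwɛ

Substitution: /g/ → /θ/, giving /θtɛwɛjm/.
Under (C)V(N), the unsyllabifiable consonants are /θ/, /j/, /m/ (only a nasal (/m/, /n/, or /ŋ/) is licensed in coda position; onsets are limited to one consonant).
Each unlicensed consonant is deleted: /θ/, /j/, /m/.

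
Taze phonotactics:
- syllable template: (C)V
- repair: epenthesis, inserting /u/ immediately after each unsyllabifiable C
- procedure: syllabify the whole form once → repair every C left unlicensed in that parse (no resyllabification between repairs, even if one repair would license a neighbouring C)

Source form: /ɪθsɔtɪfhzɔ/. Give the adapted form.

ɪθusɔtɪfuhuzɔ

The consonants /θ/, /f/, /h/ cannot be parsed into a legal (C)V syllable (no codas are permitted; onsets are limited to one consonant).
Epenthesis after each stranded consonant: /θ/ → /θu/, /f/ → /fu/, /h/ → /hu/.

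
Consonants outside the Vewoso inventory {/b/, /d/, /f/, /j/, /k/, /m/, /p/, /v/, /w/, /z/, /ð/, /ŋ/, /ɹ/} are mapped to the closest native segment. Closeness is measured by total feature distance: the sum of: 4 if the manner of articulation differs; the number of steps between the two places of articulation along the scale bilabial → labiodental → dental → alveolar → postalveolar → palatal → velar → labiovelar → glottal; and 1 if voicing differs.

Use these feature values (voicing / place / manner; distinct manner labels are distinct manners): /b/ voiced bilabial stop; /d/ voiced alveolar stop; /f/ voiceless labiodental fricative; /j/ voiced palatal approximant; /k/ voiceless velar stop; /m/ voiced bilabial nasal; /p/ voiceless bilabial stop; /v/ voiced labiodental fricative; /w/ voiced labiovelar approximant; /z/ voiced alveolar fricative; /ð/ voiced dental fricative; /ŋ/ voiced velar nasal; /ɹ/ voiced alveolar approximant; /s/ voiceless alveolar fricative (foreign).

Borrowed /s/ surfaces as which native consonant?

z

/z/ is closest: same manner (fricative), place distance 0 (alveolar→alveolar), voicing differs (+1); total 1. Next closest is /f/ at distance 2.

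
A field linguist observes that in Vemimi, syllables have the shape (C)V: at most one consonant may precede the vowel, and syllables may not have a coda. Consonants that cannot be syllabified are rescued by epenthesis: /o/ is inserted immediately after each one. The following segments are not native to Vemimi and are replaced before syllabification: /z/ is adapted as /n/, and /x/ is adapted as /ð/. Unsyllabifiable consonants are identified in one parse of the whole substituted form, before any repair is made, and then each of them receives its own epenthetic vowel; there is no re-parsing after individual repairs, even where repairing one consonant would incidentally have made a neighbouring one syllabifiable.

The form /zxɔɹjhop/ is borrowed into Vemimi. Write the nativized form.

noðɔɹojohopo

Substitution: /z/ → /n/, /x/ → /ð/, giving /nðɔɹjhop/.
Syllabifying with onset maximization leaves /n/, /ɹ/, /j/, /p/ stranded (no codas are permitted; onsets are limited to one consonant).
Inserting the epenthetic vowel yields /n/ → /no/, /ɹ/ → /ɹo/, /j/ → /jo/, /p/ → /po/.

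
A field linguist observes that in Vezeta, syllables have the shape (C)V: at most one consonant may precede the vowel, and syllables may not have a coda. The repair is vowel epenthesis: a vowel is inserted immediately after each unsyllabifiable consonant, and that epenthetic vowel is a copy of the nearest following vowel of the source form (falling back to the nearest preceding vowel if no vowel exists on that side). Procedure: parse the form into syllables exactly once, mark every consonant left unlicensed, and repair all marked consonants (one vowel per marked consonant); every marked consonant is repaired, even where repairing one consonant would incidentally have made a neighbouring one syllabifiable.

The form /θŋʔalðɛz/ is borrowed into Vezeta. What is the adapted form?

θaŋaʔalɛðɛzɛ

The consonants /θ/, /ŋ/, /l/, /z/ cannot be parsed into a legal (C)V syllable (no codas are permitted; onsets are limited to one consonant).
Each unlicensed consonant becomes the onset of a new syllable: /θ/ → /θa/, /ŋ/ → /ŋa/, /l/ → /lɛ/, /z/ → /zɛ/.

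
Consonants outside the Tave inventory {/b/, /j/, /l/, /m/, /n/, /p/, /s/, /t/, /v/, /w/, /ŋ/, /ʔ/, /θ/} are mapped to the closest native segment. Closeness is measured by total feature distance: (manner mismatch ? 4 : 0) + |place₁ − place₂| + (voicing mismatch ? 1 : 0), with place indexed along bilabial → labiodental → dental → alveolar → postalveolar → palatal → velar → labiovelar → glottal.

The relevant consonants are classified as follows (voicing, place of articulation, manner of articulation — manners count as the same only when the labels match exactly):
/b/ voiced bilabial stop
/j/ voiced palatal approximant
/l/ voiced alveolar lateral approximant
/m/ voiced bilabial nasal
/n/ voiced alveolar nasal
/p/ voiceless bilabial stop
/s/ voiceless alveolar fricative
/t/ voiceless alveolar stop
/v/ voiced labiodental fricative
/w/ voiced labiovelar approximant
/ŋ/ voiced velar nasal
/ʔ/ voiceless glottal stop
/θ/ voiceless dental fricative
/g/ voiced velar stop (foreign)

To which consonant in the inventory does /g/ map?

ʔ

/ʔ/ is closest: same manner (stop), place distance 2 (velar→glottal), voicing differs (+1); total 3. Next closest is /t/ at distance 4.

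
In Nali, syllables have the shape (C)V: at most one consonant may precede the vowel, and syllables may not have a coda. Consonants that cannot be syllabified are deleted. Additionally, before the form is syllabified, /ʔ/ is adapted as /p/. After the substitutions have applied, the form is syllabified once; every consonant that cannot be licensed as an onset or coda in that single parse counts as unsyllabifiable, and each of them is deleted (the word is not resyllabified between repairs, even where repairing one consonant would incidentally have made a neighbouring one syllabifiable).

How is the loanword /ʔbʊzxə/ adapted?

bʊxə

Substitution: /ʔ/ → /p/, giving /pbʊzxə/.
Syllabifying with onset maximization leaves /p/, /z/ stranded (no codas are permitted; onsets are limited to one consonant).
Deletion applies to /p/, /z/.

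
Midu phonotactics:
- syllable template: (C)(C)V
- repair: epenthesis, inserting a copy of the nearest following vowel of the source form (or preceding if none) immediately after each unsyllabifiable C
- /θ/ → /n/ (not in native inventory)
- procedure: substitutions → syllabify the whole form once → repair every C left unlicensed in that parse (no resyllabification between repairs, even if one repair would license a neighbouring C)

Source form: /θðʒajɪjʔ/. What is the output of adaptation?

naðʒajɪjɪʔɪ

Substitution: /θ/ → /n/, giving /nðʒajɪjʔ/.
Under (C)(C)V, the unsyllabifiable consonants are /n/, /j/, /ʔ/ (no codas are permitted; onsets may contain at most 2 consonants).
Inserting the epenthetic vowel yields /n/ → /na/, /j/ → /jɪ/, /ʔ/ → /ʔɪ/.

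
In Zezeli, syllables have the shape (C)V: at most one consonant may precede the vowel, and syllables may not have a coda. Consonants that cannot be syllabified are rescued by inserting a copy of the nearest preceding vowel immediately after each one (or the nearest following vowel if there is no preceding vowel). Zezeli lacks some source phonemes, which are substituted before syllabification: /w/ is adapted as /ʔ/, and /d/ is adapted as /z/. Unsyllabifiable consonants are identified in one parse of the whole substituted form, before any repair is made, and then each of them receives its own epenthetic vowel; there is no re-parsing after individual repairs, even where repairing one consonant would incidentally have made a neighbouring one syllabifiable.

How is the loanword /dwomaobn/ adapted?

Substitution: /d/ → /z/, /w/ → /ʔ/, giving /zʔomaobn/.
Under (C)V, the unsyllabifiable consonants are /z/, /b/, /n/ (no codas are permitted; onsets are limited to one consonant).
Inserting the epenthetic vowel yields /z/ → /zo/, /b/ → /bo/, /n/ → /no/.

zoʔomaobono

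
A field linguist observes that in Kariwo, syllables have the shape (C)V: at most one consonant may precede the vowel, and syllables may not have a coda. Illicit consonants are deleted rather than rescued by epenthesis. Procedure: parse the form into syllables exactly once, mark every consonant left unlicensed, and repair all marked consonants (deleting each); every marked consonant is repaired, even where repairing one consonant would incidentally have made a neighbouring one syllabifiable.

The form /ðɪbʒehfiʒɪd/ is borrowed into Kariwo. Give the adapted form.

ðɪʒefiʒɪ

Under (C)V, the unsyllabifiable consonants are /b/, /h/, /d/ (no codas are permitted; onsets are limited to one consonant).
Deleting the stranded consonants removes /b/, /h/, /d/.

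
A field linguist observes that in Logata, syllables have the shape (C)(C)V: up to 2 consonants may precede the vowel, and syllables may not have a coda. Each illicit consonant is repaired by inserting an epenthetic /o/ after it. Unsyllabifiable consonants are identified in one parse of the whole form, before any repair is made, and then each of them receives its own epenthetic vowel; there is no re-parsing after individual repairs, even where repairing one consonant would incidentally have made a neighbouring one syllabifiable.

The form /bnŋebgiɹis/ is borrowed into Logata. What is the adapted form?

bonŋebgiɹiso

The consonants /b/, /s/ cannot be parsed into a legal (C)(C)V syllable (no codas are permitted; onsets may contain at most 2 consonants).
Inserting the epenthetic vowel yields /b/ → /bo/, /s/ → /so/.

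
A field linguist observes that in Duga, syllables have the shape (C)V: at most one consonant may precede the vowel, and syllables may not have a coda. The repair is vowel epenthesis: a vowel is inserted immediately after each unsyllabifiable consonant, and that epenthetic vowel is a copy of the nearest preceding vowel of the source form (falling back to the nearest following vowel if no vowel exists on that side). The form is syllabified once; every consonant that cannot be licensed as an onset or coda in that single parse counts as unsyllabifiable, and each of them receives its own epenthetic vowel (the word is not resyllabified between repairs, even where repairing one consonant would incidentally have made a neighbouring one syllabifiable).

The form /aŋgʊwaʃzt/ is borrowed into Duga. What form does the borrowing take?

aŋagʊwaʃazata

The consonants /ŋ/, /ʃ/, /z/, /t/ cannot be parsed into a legal (C)V syllable (no codas are permitted; onsets are limited to one consonant).
Each unlicensed consonant becomes the onset of a new syllable: /ŋ/ → /ŋa/, /ʃ/ → /ʃa/, /z/ → /za/, /t/ → /ta/.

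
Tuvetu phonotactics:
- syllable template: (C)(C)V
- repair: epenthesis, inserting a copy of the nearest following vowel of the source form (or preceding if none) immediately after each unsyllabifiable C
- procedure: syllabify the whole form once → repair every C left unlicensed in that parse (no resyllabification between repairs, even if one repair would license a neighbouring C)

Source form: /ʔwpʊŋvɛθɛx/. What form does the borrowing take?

Syllabifying with onset maximization leaves /ʔ/, /x/ stranded (no codas are permitted; onsets may contain at most 2 consonants).
Each unlicensed consonant becomes the onset of a new syllable: /ʔ/ → /ʔʊ/, /x/ → /xɛ/.

ʔʊwpʊŋvɛθɛxɛ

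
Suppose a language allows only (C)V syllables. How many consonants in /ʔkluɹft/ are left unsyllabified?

5

Syllabifying with onset maximization leaves /ʔ/, /k/, /ɹ/, /f/, /t/ stranded (no codas are permitted; onsets are limited to one consonant).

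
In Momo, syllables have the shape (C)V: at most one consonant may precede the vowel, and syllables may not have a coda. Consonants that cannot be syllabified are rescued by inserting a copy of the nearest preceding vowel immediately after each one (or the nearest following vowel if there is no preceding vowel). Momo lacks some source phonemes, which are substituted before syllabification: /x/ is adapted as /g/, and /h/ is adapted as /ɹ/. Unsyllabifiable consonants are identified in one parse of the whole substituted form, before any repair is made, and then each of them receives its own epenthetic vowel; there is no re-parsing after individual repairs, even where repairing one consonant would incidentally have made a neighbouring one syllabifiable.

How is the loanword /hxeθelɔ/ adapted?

ɹegeθelɔ

Substitution: /h/ → /ɹ/, /x/ → /g/, giving /ɹgeθelɔ/.
The consonants /ɹ/ cannot be parsed into a legal (C)V syllable (no codas are permitted; onsets are limited to one consonant).
Each unlicensed consonant becomes the onset of a new syllable: /ɹ/ → /ɹe/.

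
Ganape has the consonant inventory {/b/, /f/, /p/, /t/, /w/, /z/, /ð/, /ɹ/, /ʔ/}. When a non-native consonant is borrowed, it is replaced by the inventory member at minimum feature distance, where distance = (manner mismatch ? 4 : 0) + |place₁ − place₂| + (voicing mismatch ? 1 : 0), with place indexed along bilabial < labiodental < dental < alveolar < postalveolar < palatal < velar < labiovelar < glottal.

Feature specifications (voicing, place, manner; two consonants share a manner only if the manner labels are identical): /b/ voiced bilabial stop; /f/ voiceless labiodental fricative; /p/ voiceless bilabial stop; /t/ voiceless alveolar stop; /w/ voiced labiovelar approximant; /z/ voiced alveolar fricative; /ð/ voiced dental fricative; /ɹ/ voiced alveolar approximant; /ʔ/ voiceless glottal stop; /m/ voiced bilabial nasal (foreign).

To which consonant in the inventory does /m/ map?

/b/ is closest: manner differs (nasal→stop, +4), place distance 0 (bilabial→bilabial), same voicing; total 4. Next closest is /p/ at distance 5.

b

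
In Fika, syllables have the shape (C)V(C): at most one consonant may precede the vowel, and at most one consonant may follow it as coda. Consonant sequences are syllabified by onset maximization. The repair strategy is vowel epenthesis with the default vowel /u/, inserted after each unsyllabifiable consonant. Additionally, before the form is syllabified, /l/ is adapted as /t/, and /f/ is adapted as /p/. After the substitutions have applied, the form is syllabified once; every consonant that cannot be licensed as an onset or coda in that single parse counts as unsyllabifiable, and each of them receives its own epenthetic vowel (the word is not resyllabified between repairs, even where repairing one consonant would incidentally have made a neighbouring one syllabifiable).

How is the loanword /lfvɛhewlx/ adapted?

Substitution: /l/ → /t/, /f/ → /p/, giving /tpvɛhewtx/.
The consonants /t/, /p/, /t/, /x/ cannot be parsed into a legal (C)V(C) syllable (at most one coda consonant is licensed; onsets are limited to one consonant).
Epenthesis after each stranded consonant: /t/ → /tu/, /p/ → /pu/, /t/ → /tu/, /x/ → /xu/.

tupuvɛhewtuxu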